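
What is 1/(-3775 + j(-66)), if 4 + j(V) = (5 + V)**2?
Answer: -1/58 ≈ -0.017241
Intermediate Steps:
j(V) = -4 + (5 + V)**2
1/(-3775 + j(-66)) = 1/(-3775 + (-4 + (5 - 66)**2)) = 1/(-3775 + (-4 + (-61)**2)) = 1/(-3775 + (-4 + 3721)) = 1/(-3775 + 3717) = 1/(-58) = -1/58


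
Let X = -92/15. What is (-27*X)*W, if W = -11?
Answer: -9108/5 ≈ -1821.6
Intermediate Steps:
X = -92/15 (X = -92*1/15 = -92/15 ≈ -6.1333)
(-27*X)*W = -27*(-92/15)*(-11) = (828/5)*(-11) = -9108/5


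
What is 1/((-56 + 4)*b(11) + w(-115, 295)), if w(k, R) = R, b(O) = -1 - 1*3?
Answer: 1/503 ≈ 0.0019881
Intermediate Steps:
b(O) = -4 (b(O) = -1 - 3 = -4)
1/((-56 + 4)*b(11) + w(-115, 295)) = 1/((-56 + 4)*(-4) + 295) = 1/(-52*(-4) + 295) = 1/(208 + 295) = 1/503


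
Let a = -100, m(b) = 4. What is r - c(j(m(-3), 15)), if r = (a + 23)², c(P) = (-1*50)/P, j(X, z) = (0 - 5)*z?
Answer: 17785/3 ≈ 5928.3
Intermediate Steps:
j(X, z) = -5*z
c(P) = -50/P
r = 5929 (r = (-100 + 23)² = (-77)² = 5929)
r - c(j(m(-3), 15)) = 5929 - (-50)/((-5*15)) = 5929 - (-50)/(-75) = 5929 - (-50)*(-1)/75 = 5929 - 1*⅔ = 5929 - ⅔ = 17785/3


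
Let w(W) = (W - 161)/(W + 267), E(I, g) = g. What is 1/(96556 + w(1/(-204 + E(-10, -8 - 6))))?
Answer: 58205/5620006881 ≈ 1.0357e-5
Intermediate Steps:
w(W) = (-161 + W)/(267 + W)
1/(96556 + w(1/(-204 + E(-10, -8 - 6)))) = 1/(96556 + (-161 + 1/(-204 + (-8 - 6)))/(267 + 1/(-204 + (-8 - 6)))) = 1/(96556 + (-161 + 1/(-204 - 14))/(267 + 1/(-204 - 14))) = 1/(96556 + (-161 + 1/(-218))/(267 + 1/(-218))) = 1/(96556 + (-161 - 1/218)/(267 - 1/218)) = 1/(96556 - 35099/218/(58205/218)) = 1/(96556 + (218/58205)*(-35099/218)) = 1/(96556 - 35099/58205) = 1/(5620006881/58205) = 58205/5620006881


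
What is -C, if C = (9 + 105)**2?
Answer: -12996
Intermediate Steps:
C = 12996 (C = 114**2 = 12996)
-C = -1*12996 = -12996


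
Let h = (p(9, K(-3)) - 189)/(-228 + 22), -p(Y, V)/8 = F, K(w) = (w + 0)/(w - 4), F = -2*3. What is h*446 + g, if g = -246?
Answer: 6105/103 ≈ 59.272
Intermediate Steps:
F = -6
K(w) = w/(-4 + w)
p(Y, V) = 48 (p(Y, V) = -8*(-6) = 48)
h = 141/206 (h = (48 - 189)/(-228 + 22) = -141/(-206) = -141*(-1/206) = 141/206 ≈ 0.68447)
h*446 + g = (141/206)*446 - 246 = 31443/103 - 246 = 6105/103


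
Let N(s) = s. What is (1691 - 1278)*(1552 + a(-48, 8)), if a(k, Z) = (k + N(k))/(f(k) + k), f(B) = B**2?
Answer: 30125046/47 ≈ 6.4096e+5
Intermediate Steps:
a(k, Z) = 2*k/(k + k**2) (a(k, Z) = (k + k)/(k**2 + k) = (2*k)/(k + k**2) = 2*k/(k + k**2))
(1691 - 1278)*(1552 + a(-48, 8)) = (1691 - 1278)*(1552 + 2/(1 - 48)) = 413*(1552 + 2/(-47)) = 413*(1552 + 2*(-1/47)) = 413*(1552 - 2/47) = 413*(72942/47) = 30125046/47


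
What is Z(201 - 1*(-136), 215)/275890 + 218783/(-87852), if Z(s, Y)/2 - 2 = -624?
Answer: -30234664879/12118744140 ≈ -2.4949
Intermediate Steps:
Z(s, Y) = -1244 (Z(s, Y) = 4 + 2*(-624) = 4 - 1248 = -1244)
Z(201 - 1*(-136), 215)/275890 + 218783/(-87852) = -1244/275890 + 218783/(-87852) = -1244*1/275890 + 218783*(-1/87852) = -622/137945 - 218783/87852 = -30234664879/12118744140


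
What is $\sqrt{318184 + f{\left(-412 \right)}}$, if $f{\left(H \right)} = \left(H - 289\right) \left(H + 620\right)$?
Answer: $2 \sqrt{43094} \approx 415.18$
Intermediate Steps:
$f{\left(H \right)} = \left(-289 + H\right) \left(620 + H\right)$
$\sqrt{318184 + f{\left(-412 \right)}} = \sqrt{318184 + \left(-179180 + \left(-412\right)^{2} + 331 \left(-412\right)\right)} = \sqrt{318184 - 145808} = \sqrt{172376} = 2 \sqrt{43094}$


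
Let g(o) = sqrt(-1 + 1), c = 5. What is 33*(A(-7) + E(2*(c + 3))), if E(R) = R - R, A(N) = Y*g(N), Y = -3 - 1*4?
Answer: 0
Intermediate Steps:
g(o) = 0 (g(o) = sqrt(0) = 0)
Y = -7 (Y = -3 - 4 = -7)
A(N) = 0 (A(N) = -7*0 = 0)
E(R) = 0
33*(A(-7) + E(2*(c + 3))) = 33*(0 + 0) = 33*0 = 0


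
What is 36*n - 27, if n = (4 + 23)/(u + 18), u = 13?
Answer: 135/31 ≈ 4.3548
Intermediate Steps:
n = 27/31 (n = (4 + 23)/(13 + 18) = 27/31 ≈ 0.87097)
36*n - 27 = 36*(27/31) - 27 = 972/31 - 27 = 135/31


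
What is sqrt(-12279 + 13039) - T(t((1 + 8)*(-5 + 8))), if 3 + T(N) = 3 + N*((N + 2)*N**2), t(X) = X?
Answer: -570807 + 2*sqrt(190) ≈ -5.7078e+5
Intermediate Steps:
T(N) = N**3*(2 + N) (T(N) = -3 + (3 + N*((N + 2)*N**2)) = -3 + (3 + N*((2 + N)*N**2)) = -3 + (3 + N*(N**2*(2 + N))) = -3 + (3 + N**3*(2 + N)) = N**3*(2 + N))
sqrt(-12279 + 13039) - T(t((1 + 8)*(-5 + 8))) = sqrt(-12279 + 13039) - ((1 + 8)*(-5 + 8))**3*(2 + (1 + 8)*(-5 + 8)) = sqrt(760) - (9*3)**3*(2 + 9*3) = 2*sqrt(190) - 27**3*(2 + 27) = 2*sqrt(190) - 19683*29 = 2*sqrt(190) - 1*570807 = 2*sqrt(190) - 570807 = -570807 + 2*sqrt(190)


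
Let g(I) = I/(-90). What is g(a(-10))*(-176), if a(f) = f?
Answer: -176/9 ≈ -19.556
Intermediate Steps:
g(I) = -I/90 (g(I) = I*(-1/90) = -I/90)
g(a(-10))*(-176) = -1/90*(-10)*(-176) = (⅑)*(-176) = -176/9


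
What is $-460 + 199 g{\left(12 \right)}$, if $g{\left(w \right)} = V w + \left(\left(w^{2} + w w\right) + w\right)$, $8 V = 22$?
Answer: $65807$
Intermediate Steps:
$V = \frac{11}{4}$ ($V = \frac{1}{8} \cdot 22 = \frac{11}{4} \approx 2.75$)
$g{\left(w \right)} = 2 w^{2} + \frac{15 w}{4}$ ($g{\left(w \right)} = \frac{11 w}{4} + \left(\left(w^{2} + w w\right) + w\right) = \frac{11 w}{4} + \left(\left(w^{2} + w^{2}\right) + w\right) = \frac{11 w}{4} + \left(2 w^{2} + w\right) = \frac{11 w}{4} + \left(w + 2 w^{2}\right) = 2 w^{2} + \frac{15 w}{4}$)
$-460 + 199 g{\left(12 \right)} = -460 + 199 \cdot \frac{1}{4} \cdot 12 \left(15 + 8 \cdot 12\right) = -460 + 199 \cdot \frac{1}{4} \cdot 12 \left(15 + 96\right) = -460 + 199 \cdot \frac{1}{4} \cdot 12 \cdot 111 = -460 + 199 \cdot 333 = -460 + 66267 = 65807$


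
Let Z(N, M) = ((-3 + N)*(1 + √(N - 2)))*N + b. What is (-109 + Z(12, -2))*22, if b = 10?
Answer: 198 + 2376*√10 ≈ 7711.6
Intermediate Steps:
Z(N, M) = 10 + N*(1 + √(-2 + N))*(-3 + N) (Z(N, M) = ((-3 + N)*(1 + √(N - 2)))*N + 10 = ((-3 + N)*(1 + √(-2 + N)))*N + 10 = ((1 + √(-2 + N))*(-3 + N))*N + 10 = N*(1 + √(-2 + N))*(-3 + N) + 10 = 10 + N*(1 + √(-2 + N))*(-3 + N))
(-109 + Z(12, -2))*22 = (-109 + (10 + 12² - 3*12 + 12²*√(-2 + 12) - 3*12*√(-2 + 12)))*22 = (-109 + (10 + 144 - 36 + 144*√10 - 3*12*√10))*22 = (-109 + (10 + 144 - 36 + 144*√10 - 36*√10))*22 = (-109 + (118 + 108*√10))*22 = (9 + 108*√10)*22 = 198 + 2376*√10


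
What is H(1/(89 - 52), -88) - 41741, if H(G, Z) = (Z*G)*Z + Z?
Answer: -1539929/37 ≈ -41620.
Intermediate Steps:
H(G, Z) = Z + G*Z² (H(G, Z) = (G*Z)*Z + Z = G*Z² + Z = Z + G*Z²)
H(1/(89 - 52), -88) - 41741 = -88*(1 - 88/(89 - 52)) - 41741 = -88*(1 - 88/37) - 41741 = -88*(-51/37) - 41741 = 4488/37 - 41741 = -1539929/37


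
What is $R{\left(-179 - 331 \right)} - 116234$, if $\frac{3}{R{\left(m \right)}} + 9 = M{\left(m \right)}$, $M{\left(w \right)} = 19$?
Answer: $- \frac{1162337}{10} \approx -1.1623 \cdot 10^{5}$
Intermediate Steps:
$R{\left(m \right)} = \frac{3}{10}$ ($R{\left(m \right)} = \frac{3}{-9 + 19} = \frac{3}{10}$)
$R{\left(-179 - 331 \right)} - 116234 = \frac{3}{10} - 116234 = - \frac{1162337}{10}$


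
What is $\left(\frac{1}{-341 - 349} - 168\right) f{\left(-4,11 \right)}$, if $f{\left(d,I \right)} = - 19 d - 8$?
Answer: $- \frac{3941314}{345} \approx -11424.0$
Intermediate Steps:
$f{\left(d,I \right)} = -8 - 19 d$
$\left(\frac{1}{-341 - 349} - 168\right) f{\left(-4,11 \right)} = \left(\frac{1}{-341 - 349} - 168\right) \left(-8 - -76\right) = \left(\frac{1}{-690} - 168\right) \left(-8 + 76\right) = \left(- \frac{1}{690} - 168\right) 68 = \left(- \frac{115921}{690}\right) 68 = - \frac{3941314}{345}$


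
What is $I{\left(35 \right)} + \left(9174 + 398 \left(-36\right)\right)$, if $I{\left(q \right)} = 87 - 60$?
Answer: $-5127$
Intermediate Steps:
$I{\left(q \right)} = 27$
$I{\left(35 \right)} + \left(9174 + 398 \left(-36\right)\right) = 27 + \left(9174 + 398 \left(-36\right)\right) = 27 + \left(9174 - 14328\right) = 27 - 5154 = -5127$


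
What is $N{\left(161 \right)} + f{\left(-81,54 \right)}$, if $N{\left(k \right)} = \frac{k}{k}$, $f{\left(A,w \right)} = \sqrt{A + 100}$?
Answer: $1 + \sqrt{19} \approx 5.3589$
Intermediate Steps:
$f{\left(A,w \right)} = \sqrt{100 + A}$
$N{\left(k \right)} = 1$
$N{\left(161 \right)} + f{\left(-81,54 \right)} = 1 + \sqrt{100 - 81} = 1 + \sqrt{19}$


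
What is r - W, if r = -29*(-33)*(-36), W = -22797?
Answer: -11655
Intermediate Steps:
r = -34452 (r = 957*(-36) = -34452)
r - W = -34452 - 1*(-22797) = -34452 + 22797 = -11655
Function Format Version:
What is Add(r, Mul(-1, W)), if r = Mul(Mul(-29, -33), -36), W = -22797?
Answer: -11655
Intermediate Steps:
r = -34452 (r = Mul(957, -36) = -34452)
Add(r, Mul(-1, W)) = Add(-34452, Mul(-1, -22797)) = Add(-34452, 22797) = -11655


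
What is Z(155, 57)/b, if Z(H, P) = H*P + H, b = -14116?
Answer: -4495/7058 ≈ -0.63687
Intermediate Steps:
Z(H, P) = H + H*P
Z(155, 57)/b = (155*(1 + 57))/(-14116) = (155*58)*(-1/14116) = 8990*(-1/14116) = -4495/7058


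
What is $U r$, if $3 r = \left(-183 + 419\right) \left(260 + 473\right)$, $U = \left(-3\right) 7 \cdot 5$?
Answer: $-6054580$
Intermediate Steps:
$U = -105$ ($U = \left(-21\right) 5 = -105$)
$r = \frac{172988}{3}$ ($r = \frac{\left(-183 + 419\right) \left(260 + 473\right)}{3} = \frac{236 \cdot 733}{3} = \frac{1}{3} \cdot 172988 = \frac{172988}{3} \approx 57663.0$)
$U r = \left(-105\right) \frac{172988}{3} = -6054580$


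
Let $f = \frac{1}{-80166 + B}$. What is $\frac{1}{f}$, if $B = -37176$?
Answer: $-117342$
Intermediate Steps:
$f = - \frac{1}{117342}$ ($f = \frac{1}{-80166 - 37176} = \frac{1}{-117342} = - \frac{1}{117342} \approx -8.5221 \cdot 10^{-6}$)
$\frac{1}{f} = \frac{1}{- \frac{1}{117342}} = -117342$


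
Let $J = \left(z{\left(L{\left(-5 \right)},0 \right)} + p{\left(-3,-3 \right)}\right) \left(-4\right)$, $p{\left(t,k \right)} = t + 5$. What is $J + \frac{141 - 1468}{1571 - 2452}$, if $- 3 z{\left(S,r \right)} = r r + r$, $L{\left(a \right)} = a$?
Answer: $- \frac{5721}{881} \approx -6.4938$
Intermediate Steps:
$p{\left(t,k \right)} = 5 + t$
$z{\left(S,r \right)} = - \frac{r}{3} - \frac{r^{2}}{3}$ ($z{\left(S,r \right)} = - \frac{r r + r}{3} = - \frac{r^{2} + r}{3} = - \frac{r + r^{2}}{3} = - \frac{r}{3} - \frac{r^{2}}{3}$)
$J = -8$ ($J = \left(\left(- \frac{1}{3}\right) 0 \left(1 + 0\right) + \left(5 - 3\right)\right) \left(-4\right) = \left(\left(- \frac{1}{3}\right) 0 \cdot 1 + 2\right) \left(-4\right) = \left(0 + 2\right) \left(-4\right) = 2 \left(-4\right) = -8$)
$J + \frac{141 - 1468}{1571 - 2452} = -8 + \frac{141 - 1468}{1571 - 2452} = -8 - \frac{1327}{-881} = -8 - - \frac{1327}{881} = -8 + \frac{1327}{881} = - \frac{5721}{881}$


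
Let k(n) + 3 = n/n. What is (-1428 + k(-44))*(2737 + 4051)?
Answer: -9706840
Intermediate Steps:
k(n) = -2 (k(n) = -3 + n/n = -3 + 1 = -2)
(-1428 + k(-44))*(2737 + 4051) = (-1428 - 2)*(2737 + 4051) = -1430*6788 = -9706840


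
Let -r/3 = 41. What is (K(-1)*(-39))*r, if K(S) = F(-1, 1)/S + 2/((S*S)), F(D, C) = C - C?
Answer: 9594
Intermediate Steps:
F(D, C) = 0
r = -123 (r = -3*41 = -123)
K(S) = 2/S**2 (K(S) = 0/S + 2/((S*S)) = 0 + 2/(S**2) = 0 + 2/S**2 = 2/S**2)
(K(-1)*(-39))*r = ((2/(-1)**2)*(-39))*(-123) = ((2*1)*(-39))*(-123) = (2*(-39))*(-123) = -78*(-123) = 9594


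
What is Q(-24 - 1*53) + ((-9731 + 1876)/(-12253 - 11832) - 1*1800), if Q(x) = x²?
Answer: 19890964/4817 ≈ 4129.3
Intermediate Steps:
Q(-24 - 1*53) + ((-9731 + 1876)/(-12253 - 11832) - 1*1800) = (-24 - 1*53)² + ((-9731 + 1876)/(-12253 - 11832) - 1*1800) = (-24 - 53)² + (-7855/(-24085) - 1800) = (-77)² + (-7855*(-1/24085) - 1800) = 5929 + (1571/4817 - 1800) = 5929 - 8669029/4817 = 19890964/4817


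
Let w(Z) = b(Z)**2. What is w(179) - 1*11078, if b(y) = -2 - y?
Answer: 21683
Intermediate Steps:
w(Z) = (-2 - Z)**2
w(179) - 1*11078 = (2 + 179)**2 - 1*11078 = 181**2 - 11078 = 32761 - 11078 = 21683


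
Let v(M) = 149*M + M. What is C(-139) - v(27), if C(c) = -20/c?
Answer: -562930/139 ≈ -4049.9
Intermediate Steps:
v(M) = 150*M
C(-139) - v(27) = -20/(-139) - 150*27 = -20*(-1/139) - 1*4050 = 20/139 - 4050 = -562930/139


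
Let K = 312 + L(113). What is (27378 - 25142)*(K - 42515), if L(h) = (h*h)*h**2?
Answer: 364479533288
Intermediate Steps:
L(h) = h**4 (L(h) = h**2*h**2 = h**4)
K = 163047673 (K = 312 + 113**4 = 312 + 163047361 = 163047673)
(27378 - 25142)*(K - 42515) = (27378 - 25142)*(163047673 - 42515) = 2236*163005158 = 364479533288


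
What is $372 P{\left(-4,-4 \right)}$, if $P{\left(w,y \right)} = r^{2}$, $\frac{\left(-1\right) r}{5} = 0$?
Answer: $0$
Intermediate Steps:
$r = 0$ ($r = \left(-5\right) 0 = 0$)
$P{\left(w,y \right)} = 0$ ($P{\left(w,y \right)} = 0^{2} = 0$)
$372 P{\left(-4,-4 \right)} = 372 \cdot 0 = 0$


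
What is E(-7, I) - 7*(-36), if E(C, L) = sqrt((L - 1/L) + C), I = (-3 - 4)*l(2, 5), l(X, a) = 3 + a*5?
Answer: 252 + I*sqrt(39787)/14 ≈ 252.0 + 14.248*I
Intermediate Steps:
l(X, a) = 3 + 5*a
I = -196 (I = (-3 - 4)*(3 + 5*5) = -7*(3 + 25) = -7*28 = -196)
E(C, L) = sqrt(C + L - 1/L) (E(C, L) = sqrt((L - 1/L) + C) = sqrt(C + L - 1/L))
E(-7, I) - 7*(-36) = sqrt(-7 - 196 - 1/(-196)) - 7*(-36) = sqrt(-7 - 196 - 1*(-1/196)) + 252 = sqrt(-7 - 196 + 1/196) + 252 = sqrt(-39787/196) + 252 = I*sqrt(39787)/14 + 252 = 252 + I*sqrt(39787)/14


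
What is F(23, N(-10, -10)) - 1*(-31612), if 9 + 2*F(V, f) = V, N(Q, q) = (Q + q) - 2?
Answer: 31619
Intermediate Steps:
N(Q, q) = -2 + Q + q
F(V, f) = -9/2 + V/2
F(23, N(-10, -10)) - 1*(-31612) = (-9/2 + (½)*23) - 1*(-31612) = (-9/2 + 23/2) + 31612 = 7 + 31612 = 31619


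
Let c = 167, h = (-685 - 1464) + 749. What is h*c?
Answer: -233800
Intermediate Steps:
h = -1400 (h = -2149 + 749 = -1400)
h*c = -1400*167 = -233800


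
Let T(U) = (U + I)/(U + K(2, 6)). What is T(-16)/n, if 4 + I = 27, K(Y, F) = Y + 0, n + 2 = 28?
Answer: -1/52 ≈ -0.019231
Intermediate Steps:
n = 26 (n = -2 + 28 = 26)
K(Y, F) = Y
I = 23 (I = -4 + 27 = 23)
T(U) = (23 + U)/(2 + U) (T(U) = (U + 23)/(U + 2) = (23 + U)/(2 + U))
T(-16)/n = ((23 - 16)/(2 - 16))/26 = (7/(-14))/26 = (-1/14*7)/26 = (1/26)*(-½) = -1/52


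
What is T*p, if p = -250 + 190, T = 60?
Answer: -3600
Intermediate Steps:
p = -60
T*p = 60*(-60) = -3600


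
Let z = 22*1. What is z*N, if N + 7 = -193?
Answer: -4400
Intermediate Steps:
N = -200 (N = -7 - 193 = -200)
z = 22
z*N = 22*(-200) = -4400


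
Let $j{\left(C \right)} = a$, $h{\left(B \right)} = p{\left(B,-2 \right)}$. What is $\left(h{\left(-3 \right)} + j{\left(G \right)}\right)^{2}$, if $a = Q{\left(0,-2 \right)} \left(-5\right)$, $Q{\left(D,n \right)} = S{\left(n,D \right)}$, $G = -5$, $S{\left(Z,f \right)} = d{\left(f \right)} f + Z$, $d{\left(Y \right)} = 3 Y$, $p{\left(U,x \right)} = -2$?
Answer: $64$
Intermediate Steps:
$S{\left(Z,f \right)} = Z + 3 f^{2}$ ($S{\left(Z,f \right)} = 3 f f + Z = 3 f^{2} + Z = Z + 3 f^{2}$)
$h{\left(B \right)} = -2$
$Q{\left(D,n \right)} = n + 3 D^{2}$
$a = 10$ ($a = \left(-2 + 3 \cdot 0^{2}\right) \left(-5\right) = \left(-2 + 3 \cdot 0\right) \left(-5\right) = \left(-2 + 0\right) \left(-5\right) = \left(-2\right) \left(-5\right) = 10$)
$j{\left(C \right)} = 10$
$\left(h{\left(-3 \right)} + j{\left(G \right)}\right)^{2} = \left(-2 + 10\right)^{2} = 8^{2} = 64$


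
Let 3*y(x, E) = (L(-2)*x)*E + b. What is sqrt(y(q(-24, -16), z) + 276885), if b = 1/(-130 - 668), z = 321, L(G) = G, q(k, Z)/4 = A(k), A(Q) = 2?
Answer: sqrt(175231266826)/798 ≈ 524.57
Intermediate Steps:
q(k, Z) = 8 (q(k, Z) = 4*2 = 8)
b = -1/798 (b = 1/(-798) = -1/798 ≈ -0.0012531)
y(x, E) = -1/2394 - 2*E*x/3 (y(x, E) = ((-2*x)*E - 1/798)/3 = (-2*E*x - 1/798)/3 = (-1/798 - 2*E*x)/3 = -1/2394 - 2*E*x/3)
sqrt(y(q(-24, -16), z) + 276885) = sqrt((-1/2394 - 2/3*321*8) + 276885) = sqrt((-1/2394 - 1712) + 276885) = sqrt(-4098529/2394 + 276885) = sqrt(658764161/2394) = sqrt(175231266826)/798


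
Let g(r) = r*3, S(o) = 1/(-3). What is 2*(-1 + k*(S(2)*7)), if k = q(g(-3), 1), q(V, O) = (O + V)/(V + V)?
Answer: -110/27 ≈ -4.0741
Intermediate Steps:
S(o) = -⅓
g(r) = 3*r
q(V, O) = (O + V)/(2*V) (q(V, O) = (O + V)/((2*V)) = (O + V)*(1/(2*V)) = (O + V)/(2*V))
k = 4/9 (k = (1 + 3*(-3))/(2*((3*(-3)))) = (½)*(1 - 9)/(-9) = (½)*(-⅑)*(-8) = 4/9 ≈ 0.44444)
2*(-1 + k*(S(2)*7)) = 2*(-1 + 4*(-⅓*7)/9) = 2*(-1 + (4/9)*(-7/3)) = 2*(-1 - 28/27) = 2*(-55/27) = -110/27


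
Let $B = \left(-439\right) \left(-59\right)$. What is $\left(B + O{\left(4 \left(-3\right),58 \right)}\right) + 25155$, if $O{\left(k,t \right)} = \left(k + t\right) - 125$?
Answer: $50977$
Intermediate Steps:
$B = 25901$
$O{\left(k,t \right)} = -125 + k + t$
$\left(B + O{\left(4 \left(-3\right),58 \right)}\right) + 25155 = \left(25901 + \left(-125 + 4 \left(-3\right) + 58\right)\right) + 25155 = \left(25901 - 79\right) + 25155 = 25822 + 25155 = 50977$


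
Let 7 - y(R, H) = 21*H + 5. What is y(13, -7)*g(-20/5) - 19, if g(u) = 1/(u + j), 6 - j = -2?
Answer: 73/4 ≈ 18.250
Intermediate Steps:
j = 8 (j = 6 - 1*(-2) = 6 + 2 = 8)
y(R, H) = 2 - 21*H (y(R, H) = 7 - (21*H + 5) = 7 - (5 + 21*H) = 7 + (-5 - 21*H) = 2 - 21*H)
g(u) = 1/(8 + u) (g(u) = 1/(u + 8) = 1/(8 + u))
y(13, -7)*g(-20/5) - 19 = (2 - 21*(-7))/(8 - 20/5) - 19 = (2 + 147)/(8 - 20*⅕) - 19 = 149/(8 - 4) - 19 = 149/4 - 19 = 73/4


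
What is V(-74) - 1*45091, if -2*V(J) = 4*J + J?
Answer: -44906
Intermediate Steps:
V(J) = -5*J/2 (V(J) = -(4*J + J)/2 = -5*J/2)
V(-74) - 1*45091 = -5/2*(-74) - 1*45091 = 185 - 45091 = -44906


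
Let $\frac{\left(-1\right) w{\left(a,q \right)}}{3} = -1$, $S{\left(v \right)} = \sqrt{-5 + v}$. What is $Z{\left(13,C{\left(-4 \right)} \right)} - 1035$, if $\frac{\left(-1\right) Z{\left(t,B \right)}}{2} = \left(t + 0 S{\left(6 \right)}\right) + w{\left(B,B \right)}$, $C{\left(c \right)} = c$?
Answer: $-1067$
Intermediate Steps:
$w{\left(a,q \right)} = 3$ ($w{\left(a,q \right)} = \left(-3\right) \left(-1\right) = 3$)
$Z{\left(t,B \right)} = -6 - 2 t$ ($Z{\left(t,B \right)} = - 2 \left(\left(t + 0 \sqrt{-5 + 6}\right) + 3\right) = - 2 \left(\left(t + 0 \sqrt{1}\right) + 3\right) = - 2 \left(\left(t + 0 \cdot 1\right) + 3\right) = - 2 \left(\left(t + 0\right) + 3\right) = - 2 \left(t + 3\right) = - 2 \left(3 + t\right) = -6 - 2 t$)
$Z{\left(13,C{\left(-4 \right)} \right)} - 1035 = \left(-6 - 26\right) - 1035 = -32 - 1035 = -1067$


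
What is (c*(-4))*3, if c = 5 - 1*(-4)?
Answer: -108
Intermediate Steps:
c = 9 (c = 5 + 4 = 9)
(c*(-4))*3 = (9*(-4))*3 = -36*3 = -108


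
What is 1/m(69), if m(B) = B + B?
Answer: 1/138 ≈ 0.0072464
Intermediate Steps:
m(B) = 2*B
1/m(69) = 1/(2*69) = 1/138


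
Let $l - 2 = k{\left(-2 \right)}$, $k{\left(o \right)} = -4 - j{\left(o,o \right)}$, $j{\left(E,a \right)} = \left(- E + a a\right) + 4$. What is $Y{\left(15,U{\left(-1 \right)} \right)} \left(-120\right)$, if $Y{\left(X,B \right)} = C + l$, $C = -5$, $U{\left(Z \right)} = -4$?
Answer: $2040$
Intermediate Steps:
$j{\left(E,a \right)} = 4 + a^{2} - E$ ($j{\left(E,a \right)} = \left(- E + a^{2}\right) + 4 = \left(a^{2} - E\right) + 4 = 4 + a^{2} - E$)
$k{\left(o \right)} = -8 + o - o^{2}$ ($k{\left(o \right)} = -4 - \left(4 + o^{2} - o\right) = -8 + o - o^{2}$)
$l = -12$ ($l = 2 - 14 = -12$)
$Y{\left(X,B \right)} = -17$ ($Y{\left(X,B \right)} = -5 - 12 = -17$)
$Y{\left(15,U{\left(-1 \right)} \right)} \left(-120\right) = \left(-17\right) \left(-120\right) = 2040$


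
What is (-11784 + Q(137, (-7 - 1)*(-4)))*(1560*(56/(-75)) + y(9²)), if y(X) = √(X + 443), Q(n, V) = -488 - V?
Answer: 71658496/5 - 24608*√131 ≈ 1.4050e+7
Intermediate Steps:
y(X) = √(443 + X)
(-11784 + Q(137, (-7 - 1)*(-4)))*(1560*(56/(-75)) + y(9²)) = (-11784 + (-488 - (-7 - 1)*(-4)))*(1560*(56/(-75)) + √(443 + 9²)) = (-11784 + (-488 - (-8)*(-4)))*(1560*(56*(-1/75)) + √(443 + 81)) = (-11784 + (-488 - 1*32))*(1560*(-56/75) + √524) = (-11784 + (-488 - 32))*(-5824/5 + 2*√131) = (-11784 - 520)*(-5824/5 + 2*√131) = -12304*(-5824/5 + 2*√131) = 71658496/5 - 24608*√131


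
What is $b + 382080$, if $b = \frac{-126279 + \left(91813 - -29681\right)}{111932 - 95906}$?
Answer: $\frac{2041069765}{5342} \approx 3.8208 \cdot 10^{5}$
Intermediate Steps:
$b = - \frac{1595}{5342}$ ($b = \frac{-126279 + \left(91813 + 29681\right)}{16026} = \left(-126279 + 121494\right) \frac{1}{16026} = \left(-4785\right) \frac{1}{16026} = - \frac{1595}{5342} \approx -0.29858$)
$b + 382080 = - \frac{1595}{5342} + 382080 = \frac{2041069765}{5342}$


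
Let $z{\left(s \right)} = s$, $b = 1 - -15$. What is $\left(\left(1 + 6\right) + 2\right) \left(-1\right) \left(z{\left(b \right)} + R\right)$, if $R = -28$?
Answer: $108$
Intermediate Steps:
$b = 16$ ($b = 1 + 15 = 16$)
$\left(\left(1 + 6\right) + 2\right) \left(-1\right) \left(z{\left(b \right)} + R\right) = \left(\left(1 + 6\right) + 2\right) \left(-1\right) \left(16 - 28\right) = \left(7 + 2\right) \left(-1\right) \left(-12\right) = 9 \left(-1\right) \left(-12\right) = \left(-9\right) \left(-12\right) = 108$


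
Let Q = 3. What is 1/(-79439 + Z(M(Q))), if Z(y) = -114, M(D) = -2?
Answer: -1/79553 ≈ -1.2570e-5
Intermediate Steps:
1/(-79439 + Z(M(Q))) = 1/(-79439 - 114) = 1/(-79553) = -1/79553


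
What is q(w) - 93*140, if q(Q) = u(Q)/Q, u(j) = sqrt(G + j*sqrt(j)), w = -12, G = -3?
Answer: -13020 - sqrt(-3 - 24*I*sqrt(3))/12 ≈ -13020.0 + 0.39387*I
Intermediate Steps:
u(j) = sqrt(-3 + j**(3/2)) (u(j) = sqrt(-3 + j*sqrt(j)) = sqrt(-3 + j**(3/2)))
q(Q) = sqrt(-3 + Q**(3/2))/Q
q(w) - 93*140 = sqrt(-3 + (-12)**(3/2))/(-12) - 93*140 = -sqrt(-3 - 24*I*sqrt(3))/12 - 13020 = -13020 - sqrt(-3 - 24*I*sqrt(3))/12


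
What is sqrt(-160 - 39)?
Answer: I*sqrt(199) ≈ 14.107*I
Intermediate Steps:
sqrt(-160 - 39) = sqrt(-199) = I*sqrt(199)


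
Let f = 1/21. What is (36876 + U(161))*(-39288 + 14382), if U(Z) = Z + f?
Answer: -922444708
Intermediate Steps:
f = 1/21 ≈ 0.047619
U(Z) = 1/21 + Z (U(Z) = Z + 1/21 = 1/21 + Z)
(36876 + U(161))*(-39288 + 14382) = (36876 + (1/21 + 161))*(-39288 + 14382) = (36876 + 3382/21)*(-24906) = (777778/21)*(-24906) = -922444708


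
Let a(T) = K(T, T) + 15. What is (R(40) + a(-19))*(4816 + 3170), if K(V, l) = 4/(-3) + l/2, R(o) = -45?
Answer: -326095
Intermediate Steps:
K(V, l) = -4/3 + l/2 (K(V, l) = 4*(-⅓) + l*(½) = -4/3 + l/2)
a(T) = 41/3 + T/2 (a(T) = (-4/3 + T/2) + 15 = 41/3 + T/2)
(R(40) + a(-19))*(4816 + 3170) = (-45 + (41/3 + (½)*(-19)))*(4816 + 3170) = (-45 + (41/3 - 19/2))*7986 = (-45 + 25/6)*7986 = -245/6*7986 = -326095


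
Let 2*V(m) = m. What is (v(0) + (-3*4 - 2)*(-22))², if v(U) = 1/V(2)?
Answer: 95481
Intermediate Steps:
V(m) = m/2
v(U) = 1 (v(U) = 1/((½)*2) = 1/1 = 1)
(v(0) + (-3*4 - 2)*(-22))² = (1 + (-3*4 - 2)*(-22))² = (1 + (-12 - 2)*(-22))² = (1 - 14*(-22))² = (1 + 308)² = 309² = 95481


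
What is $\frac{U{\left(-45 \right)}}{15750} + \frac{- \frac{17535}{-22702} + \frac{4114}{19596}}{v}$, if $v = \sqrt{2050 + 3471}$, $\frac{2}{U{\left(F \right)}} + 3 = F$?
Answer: $- \frac{1}{378000} + \frac{54626486 \sqrt{5521}}{307014799029} \approx 0.013218$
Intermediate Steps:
$U{\left(F \right)} = \frac{2}{-3 + F}$
$v = \sqrt{5521} \approx 74.303$
$\frac{U{\left(-45 \right)}}{15750} + \frac{- \frac{17535}{-22702} + \frac{4114}{19596}}{v} = \frac{2 \frac{1}{-3 - 45}}{15750} + \frac{- \frac{17535}{-22702} + \frac{4114}{19596}}{\sqrt{5521}} = \frac{2}{-48} \cdot \frac{1}{15750} + \left(\left(-17535\right) \left(- \frac{1}{22702}\right) + 4114 \cdot \frac{1}{19596}\right) \frac{\sqrt{5521}}{5521} = 2 \left(- \frac{1}{48}\right) \frac{1}{15750} + \left(\frac{17535}{22702} + \frac{2057}{9798}\right) \frac{\sqrt{5521}}{5521} = \left(- \frac{1}{24}\right) \frac{1}{15750} + \frac{54626486 \frac{\sqrt{5521}}{5521}}{55608549} = - \frac{1}{378000} + \frac{54626486 \sqrt{5521}}{307014799029}$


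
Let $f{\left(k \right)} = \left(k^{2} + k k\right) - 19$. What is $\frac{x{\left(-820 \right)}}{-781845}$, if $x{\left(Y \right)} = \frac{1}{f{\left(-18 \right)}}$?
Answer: $- \frac{1}{491780505} \approx -2.0334 \cdot 10^{-9}$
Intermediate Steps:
$f{\left(k \right)} = -19 + 2 k^{2}$ ($f{\left(k \right)} = \left(k^{2} + k^{2}\right) - 19 = 2 k^{2} - 19 = -19 + 2 k^{2}$)
$x{\left(Y \right)} = \frac{1}{629}$ ($x{\left(Y \right)} = \frac{1}{-19 + 2 \left(-18\right)^{2}} = \frac{1}{-19 + 2 \cdot 324} = \frac{1}{-19 + 648} = \frac{1}{629}$)
$\frac{x{\left(-820 \right)}}{-781845} = \frac{1}{629 \left(-781845\right)} = \frac{1}{629} \left(- \frac{1}{781845}\right) = - \frac{1}{491780505}$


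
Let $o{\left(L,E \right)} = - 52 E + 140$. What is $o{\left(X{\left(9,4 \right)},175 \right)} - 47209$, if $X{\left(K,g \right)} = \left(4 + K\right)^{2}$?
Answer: $-56169$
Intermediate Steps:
$o{\left(L,E \right)} = 140 - 52 E$
$o{\left(X{\left(9,4 \right)},175 \right)} - 47209 = \left(140 - 9100\right) - 47209 = -8960 - 47209 = -56169$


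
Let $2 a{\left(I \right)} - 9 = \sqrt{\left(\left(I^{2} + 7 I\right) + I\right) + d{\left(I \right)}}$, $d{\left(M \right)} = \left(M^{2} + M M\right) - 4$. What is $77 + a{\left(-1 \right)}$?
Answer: $\frac{163}{2} + \frac{3 i}{2} \approx 81.5 + 1.5 i$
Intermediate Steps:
$d{\left(M \right)} = -4 + 2 M^{2}$ ($d{\left(M \right)} = \left(M^{2} + M^{2}\right) - 4 = 2 M^{2} - 4 = -4 + 2 M^{2}$)
$a{\left(I \right)} = \frac{9}{2} + \frac{\sqrt{-4 + 3 I^{2} + 8 I}}{2}$ ($a{\left(I \right)} = \frac{9}{2} + \frac{\sqrt{\left(\left(I^{2} + 7 I\right) + I\right) + \left(-4 + 2 I^{2}\right)}}{2} = \frac{9}{2} + \frac{\sqrt{\left(I^{2} + 8 I\right) + \left(-4 + 2 I^{2}\right)}}{2} = \frac{9}{2} + \frac{\sqrt{-4 + 3 I^{2} + 8 I}}{2}$)
$77 + a{\left(-1 \right)} = 77 + \left(\frac{9}{2} + \frac{\sqrt{-4 + 3 \left(-1\right)^{2} + 8 \left(-1\right)}}{2}\right) = 77 + \left(\frac{9}{2} + \frac{\sqrt{-4 + 3 \cdot 1 - 8}}{2}\right) = 77 + \left(\frac{9}{2} + \frac{\sqrt{-4 + 3 - 8}}{2}\right) = 77 + \left(\frac{9}{2} + \frac{\sqrt{-9}}{2}\right) = 77 + \left(\frac{9}{2} + \frac{3 i}{2}\right) = \frac{163}{2} + \frac{3 i}{2}$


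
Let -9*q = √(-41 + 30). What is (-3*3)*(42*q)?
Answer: 42*I*√11 ≈ 139.3*I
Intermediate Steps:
q = -I*√11/9 (q = -√(-41 + 30)/9 = -I*√11/9 ≈ -0.36851*I)
(-3*3)*(42*q) = (-3*3)*(42*(-I*√11/9)) = -(-42)*I*√11 = 42*I*√11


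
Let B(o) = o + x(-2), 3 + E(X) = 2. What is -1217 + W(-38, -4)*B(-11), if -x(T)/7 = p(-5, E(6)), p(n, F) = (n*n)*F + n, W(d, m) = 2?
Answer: -819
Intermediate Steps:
E(X) = -1 (E(X) = -3 + 2 = -1)
p(n, F) = n + F*n² (p(n, F) = n²*F + n = F*n² + n = n + F*n²)
x(T) = 210 (x(T) = -(-35)*(1 - 1*(-5)) = -(-35)*(1 + 5) = -(-35)*6 = -7*(-30) = 210)
B(o) = 210 + o (B(o) = o + 210 = 210 + o)
-1217 + W(-38, -4)*B(-11) = -1217 + 2*(210 - 11) = -1217 + 2*199 = -1217 + 398 = -819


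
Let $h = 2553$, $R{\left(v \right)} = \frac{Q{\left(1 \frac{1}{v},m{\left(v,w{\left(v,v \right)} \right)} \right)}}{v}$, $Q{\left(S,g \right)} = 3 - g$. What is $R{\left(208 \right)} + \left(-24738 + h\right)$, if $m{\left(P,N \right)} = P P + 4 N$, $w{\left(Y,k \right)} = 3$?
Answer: $- \frac{4657753}{208} \approx -22393.0$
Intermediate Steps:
$m{\left(P,N \right)} = P^{2} + 4 N$
$R{\left(v \right)} = \frac{-9 - v^{2}}{v}$ ($R{\left(v \right)} = \frac{3 - \left(v^{2} + 4 \cdot 3\right)}{v} = \frac{3 - \left(v^{2} + 12\right)}{v} = \frac{3 - \left(12 + v^{2}\right)}{v} = \frac{-9 - v^{2}}{v}$)
$R{\left(208 \right)} + \left(-24738 + h\right) = \left(\left(-1\right) 208 - \frac{9}{208}\right) + \left(-24738 + 2553\right) = \left(-208 - \frac{9}{208}\right) - 22185 = - \frac{43273}{208} - 22185 = - \frac{4657753}{208}$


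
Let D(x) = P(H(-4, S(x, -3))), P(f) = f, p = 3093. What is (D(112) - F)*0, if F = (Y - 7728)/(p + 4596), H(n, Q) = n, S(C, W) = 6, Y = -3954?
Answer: 0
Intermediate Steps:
D(x) = -4
F = -354/233 (F = (-3954 - 7728)/(3093 + 4596) = -11682/7689 = -11682*1/7689 = -354/233 ≈ -1.5193)
(D(112) - F)*0 = (-4 - 1*(-354/233))*0 = (-4 + 354/233)*0 = -578/233*0 = 0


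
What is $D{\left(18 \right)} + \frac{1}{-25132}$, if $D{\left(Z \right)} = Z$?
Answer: $\frac{452375}{25132} \approx 18.0$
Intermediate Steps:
$D{\left(18 \right)} + \frac{1}{-25132} = 18 + \frac{1}{-25132} = 18 - \frac{1}{25132} = \frac{452375}{25132}$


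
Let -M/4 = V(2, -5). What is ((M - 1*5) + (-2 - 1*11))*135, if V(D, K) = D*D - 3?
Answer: -2970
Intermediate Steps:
V(D, K) = -3 + D² (V(D, K) = D² - 3 = -3 + D²)
M = -4 (M = -4*(-3 + 2²) = -4*(-3 + 4) = -4*1 = -4)
((M - 1*5) + (-2 - 1*11))*135 = ((-4 - 1*5) + (-2 - 1*11))*135 = ((-4 - 5) + (-2 - 11))*135 = (-9 - 13)*135 = -22*135 = -2970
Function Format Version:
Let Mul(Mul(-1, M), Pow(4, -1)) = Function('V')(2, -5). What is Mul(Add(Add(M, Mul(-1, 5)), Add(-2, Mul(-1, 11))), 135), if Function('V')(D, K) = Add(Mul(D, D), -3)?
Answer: -2970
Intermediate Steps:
Function('V')(D, K) = Add(-3, Pow(D, 2)) (Function('V')(D, K) = Add(Pow(D, 2), -3) = Add(-3, Pow(D, 2)))
M = -4 (M = Mul(-4, Add(-3, Pow(2, 2))) = Mul(-4, Add(-3, 4)) = Mul(-4, 1) = -4)
Mul(Add(Add(M, Mul(-1, 5)), Add(-2, Mul(-1, 11))), 135) = Mul(Add(Add(-4, Mul(-1, 5)), Add(-2, Mul(-1, 11))), 135) = Mul(Add(Add(-4, -5), Add(-2, -11)), 135) = Mul(Add(-9, -13), 135) = Mul(-22, 135) = -2970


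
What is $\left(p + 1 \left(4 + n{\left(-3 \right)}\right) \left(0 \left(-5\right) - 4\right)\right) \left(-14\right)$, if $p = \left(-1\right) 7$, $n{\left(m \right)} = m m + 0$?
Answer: $826$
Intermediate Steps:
$n{\left(m \right)} = m^{2}$ ($n{\left(m \right)} = m^{2} + 0 = m^{2}$)
$p = -7$
$\left(p + 1 \left(4 + n{\left(-3 \right)}\right) \left(0 \left(-5\right) - 4\right)\right) \left(-14\right) = \left(-7 + 1 \left(4 + \left(-3\right)^{2}\right) \left(0 \left(-5\right) - 4\right)\right) \left(-14\right) = \left(-7 + 1 \left(4 + 9\right) \left(0 - 4\right)\right) \left(-14\right) = \left(-7 + 1 \cdot 13 \left(-4\right)\right) \left(-14\right) = \left(-7 + 1 \left(-52\right)\right) \left(-14\right) = \left(-7 - 52\right) \left(-14\right) = \left(-59\right) \left(-14\right) = 826$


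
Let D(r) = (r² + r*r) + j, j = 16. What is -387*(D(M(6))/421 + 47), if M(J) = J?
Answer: -7691625/421 ≈ -18270.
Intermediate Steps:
D(r) = 16 + 2*r² (D(r) = (r² + r*r) + 16 = (r² + r²) + 16 = 2*r² + 16 = 16 + 2*r²)
-387*(D(M(6))/421 + 47) = -387*((16 + 2*6²)/421 + 47) = -387*((16 + 2*36)*(1/421) + 47) = -387*((16 + 72)*(1/421) + 47) = -387*(88*(1/421) + 47) = -387*(88/421 + 47) = -387*19875/421 = -7691625/421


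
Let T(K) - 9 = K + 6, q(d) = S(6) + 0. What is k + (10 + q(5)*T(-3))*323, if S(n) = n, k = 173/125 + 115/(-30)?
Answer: 19862663/750 ≈ 26484.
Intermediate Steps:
k = -1837/750 (k = 173*(1/125) + 115*(-1/30) = 173/125 - 23/6 = -1837/750 ≈ -2.4493)
q(d) = 6 (q(d) = 6 + 0 = 6)
T(K) = 15 + K (T(K) = 9 + (K + 6) = 9 + (6 + K) = 15 + K)
k + (10 + q(5)*T(-3))*323 = -1837/750 + (10 + 6*(15 - 3))*323 = -1837/750 + (10 + 6*12)*323 = -1837/750 + (10 + 72)*323 = -1837/750 + 82*323 = -1837/750 + 26486 = 19862663/750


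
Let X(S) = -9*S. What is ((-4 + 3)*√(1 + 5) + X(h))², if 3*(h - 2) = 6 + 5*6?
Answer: (126 + √6)² ≈ 16499.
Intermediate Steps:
h = 14 (h = 2 + (6 + 5*6)/3 = 2 + (6 + 30)/3 = 2 + (⅓)*36 = 2 + 12 = 14)
((-4 + 3)*√(1 + 5) + X(h))² = ((-4 + 3)*√(1 + 5) - 9*14)² = (-√6 - 126)² = (-126 - √6)²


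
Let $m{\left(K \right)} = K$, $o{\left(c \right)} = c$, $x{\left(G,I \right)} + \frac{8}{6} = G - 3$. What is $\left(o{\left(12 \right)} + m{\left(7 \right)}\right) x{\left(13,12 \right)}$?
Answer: $\frac{494}{3} \approx 164.67$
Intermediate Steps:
$x{\left(G,I \right)} = - \frac{13}{3} + G$ ($x{\left(G,I \right)} = - \frac{4}{3} + \left(G - 3\right) = - \frac{4}{3} + \left(-3 + G\right) = - \frac{13}{3} + G$)
$\left(o{\left(12 \right)} + m{\left(7 \right)}\right) x{\left(13,12 \right)} = \left(12 + 7\right) \left(- \frac{13}{3} + 13\right) = 19 \cdot \frac{26}{3} = \frac{494}{3}$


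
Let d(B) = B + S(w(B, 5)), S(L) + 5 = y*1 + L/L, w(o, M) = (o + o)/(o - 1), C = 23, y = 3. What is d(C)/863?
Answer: 22/863 ≈ 0.025492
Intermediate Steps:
w(o, M) = 2*o/(-1 + o) (w(o, M) = (2*o)/(-1 + o) = 2*o/(-1 + o))
S(L) = -1 (S(L) = -5 + (3*1 + L/L) = -5 + (3 + 1) = -5 + 4 = -1)
d(B) = -1 + B (d(B) = B - 1 = -1 + B)
d(C)/863 = (-1 + 23)/863 = 22*(1/863) = 22/863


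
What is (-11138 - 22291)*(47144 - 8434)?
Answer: -1294036590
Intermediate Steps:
(-11138 - 22291)*(47144 - 8434) = -33429*38710 = -1294036590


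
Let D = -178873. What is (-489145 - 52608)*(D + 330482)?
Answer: -82134630577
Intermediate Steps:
(-489145 - 52608)*(D + 330482) = (-489145 - 52608)*(-178873 + 330482) = -541753*151609 = -82134630577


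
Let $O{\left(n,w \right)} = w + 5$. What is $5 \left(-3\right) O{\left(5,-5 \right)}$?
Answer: $0$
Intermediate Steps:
$O{\left(n,w \right)} = 5 + w$
$5 \left(-3\right) O{\left(5,-5 \right)} = 5 \left(-3\right) \left(5 - 5\right) = \left(-15\right) 0 = 0$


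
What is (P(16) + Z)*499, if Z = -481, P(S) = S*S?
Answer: -112275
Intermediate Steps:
P(S) = S²
(P(16) + Z)*499 = (16² - 481)*499 = (256 - 481)*499 = -225*499 = -112275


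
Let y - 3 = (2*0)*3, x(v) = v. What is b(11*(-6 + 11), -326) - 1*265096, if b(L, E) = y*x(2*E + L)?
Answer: -266887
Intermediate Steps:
y = 3 (y = 3 + (2*0)*3 = 3 + 0*3 = 3 + 0 = 3)
b(L, E) = 3*L + 6*E (b(L, E) = 3*(2*E + L) = 3*(L + 2*E) = 3*L + 6*E)
b(11*(-6 + 11), -326) - 1*265096 = (3*(11*(-6 + 11)) + 6*(-326)) - 1*265096 = (3*(11*5) - 1956) - 265096 = (3*55 - 1956) - 265096 = (165 - 1956) - 265096 = -1791 - 265096 = -266887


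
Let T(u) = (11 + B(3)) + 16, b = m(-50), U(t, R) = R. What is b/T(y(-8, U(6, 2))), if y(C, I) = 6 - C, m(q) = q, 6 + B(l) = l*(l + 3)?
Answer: -50/39 ≈ -1.2821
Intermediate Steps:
B(l) = -6 + l*(3 + l) (B(l) = -6 + l*(l + 3) = -6 + l*(3 + l))
b = -50
T(u) = 39 (T(u) = (11 + (-6 + 3**2 + 3*3)) + 16 = (11 + (-6 + 9 + 9)) + 16 = (11 + 12) + 16 = 23 + 16 = 39)
b/T(y(-8, U(6, 2))) = -50/39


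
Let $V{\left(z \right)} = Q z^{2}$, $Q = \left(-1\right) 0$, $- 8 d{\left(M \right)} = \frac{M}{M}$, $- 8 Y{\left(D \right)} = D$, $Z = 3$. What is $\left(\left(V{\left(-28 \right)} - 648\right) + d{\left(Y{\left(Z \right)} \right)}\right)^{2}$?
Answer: $\frac{26884225}{64} \approx 4.2007 \cdot 10^{5}$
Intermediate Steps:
$Y{\left(D \right)} = - \frac{D}{8}$
$d{\left(M \right)} = - \frac{1}{8}$ ($d{\left(M \right)} = - \frac{M \frac{1}{M}}{8} = \left(- \frac{1}{8}\right) 1 = - \frac{1}{8}$)
$Q = 0$
$V{\left(z \right)} = 0$ ($V{\left(z \right)} = 0 z^{2} = 0$)
$\left(\left(V{\left(-28 \right)} - 648\right) + d{\left(Y{\left(Z \right)} \right)}\right)^{2} = \left(\left(0 - 648\right) - \frac{1}{8}\right)^{2} = \left(-648 - \frac{1}{8}\right)^{2} = \left(- \frac{5185}{8}\right)^{2} = \frac{26884225}{64}$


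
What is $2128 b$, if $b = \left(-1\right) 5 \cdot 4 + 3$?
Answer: $-36176$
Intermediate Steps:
$b = -17$ ($b = \left(-5\right) 4 + 3 = -20 + 3 = -17$)
$2128 b = 2128 \left(-17\right) = -36176$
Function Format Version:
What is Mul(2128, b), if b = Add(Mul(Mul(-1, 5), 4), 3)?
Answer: -36176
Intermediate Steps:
b = -17 (b = Add(Mul(-5, 4), 3) = Add(-20, 3) = -17)
Mul(2128, b) = Mul(2128, -17) = -36176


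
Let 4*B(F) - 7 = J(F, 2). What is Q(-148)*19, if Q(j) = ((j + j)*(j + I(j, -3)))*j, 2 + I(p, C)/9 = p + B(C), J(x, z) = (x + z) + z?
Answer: -1231880960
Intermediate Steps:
J(x, z) = x + 2*z
B(F) = 11/4 + F/4 (B(F) = 7/4 + (F + 2*2)/4 = 7/4 + (F + 4)/4 = 7/4 + (4 + F)/4 = 7/4 + (1 + F/4) = 11/4 + F/4)
I(p, C) = 27/4 + 9*p + 9*C/4 (I(p, C) = -18 + 9*(p + (11/4 + C/4)) = -18 + 9*(11/4 + p + C/4) = -18 + (99/4 + 9*p + 9*C/4) = 27/4 + 9*p + 9*C/4)
Q(j) = 20*j³ (Q(j) = ((j + j)*(j + (27/4 + 9*j + (9/4)*(-3))))*j = ((2*j)*(j + (27/4 + 9*j - 27/4)))*j = ((2*j)*(j + 9*j))*j = ((2*j)*(10*j))*j = (20*j²)*j = 20*j³)
Q(-148)*19 = (20*(-148)³)*19 = (20*(-3241792))*19 = -64835840*19 = -1231880960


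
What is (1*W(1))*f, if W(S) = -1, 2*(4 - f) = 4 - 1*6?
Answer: -5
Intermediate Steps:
f = 5 (f = 4 - (4 - 1*6)/2 = 4 - (4 - 6)/2 = 4 - ½*(-2) = 4 + 1 = 5)
(1*W(1))*f = (1*(-1))*5 = -1*5 = -5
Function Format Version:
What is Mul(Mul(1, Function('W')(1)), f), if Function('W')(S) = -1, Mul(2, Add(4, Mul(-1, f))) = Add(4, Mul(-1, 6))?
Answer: -5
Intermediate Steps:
f = 5 (f = Add(4, Mul(Rational(-1, 2), Add(4, Mul(-1, 6)))) = Add(4, Mul(Rational(-1, 2), Add(4, -6))) = Add(4, Mul(Rational(-1, 2), -2)) = Add(4, 1) = 5)
Mul(Mul(1, Function('W')(1)), f) = Mul(Mul(1, -1), 5) = Mul(-1, 5) = -5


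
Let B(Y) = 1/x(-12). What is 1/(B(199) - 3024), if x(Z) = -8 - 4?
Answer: -12/36289 ≈ -0.00033068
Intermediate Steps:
x(Z) = -12
B(Y) = -1/12 (B(Y) = 1/(-12) = -1/12)
1/(B(199) - 3024) = 1/(-1/12 - 3024) = 1/(-36289/12) = -12/36289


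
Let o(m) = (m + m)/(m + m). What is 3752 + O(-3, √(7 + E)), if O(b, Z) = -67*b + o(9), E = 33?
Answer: 3954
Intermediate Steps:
o(m) = 1 (o(m) = (2*m)/((2*m)) = (2*m)*(1/(2*m)) = 1)
O(b, Z) = 1 - 67*b (O(b, Z) = -67*b + 1 = 1 - 67*b)
3752 + O(-3, √(7 + E)) = 3752 + (1 - 67*(-3)) = 3752 + (1 + 201) = 3752 + 202 = 3954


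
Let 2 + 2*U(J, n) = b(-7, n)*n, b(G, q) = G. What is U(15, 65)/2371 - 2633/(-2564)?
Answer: 5656969/6079244 ≈ 0.93054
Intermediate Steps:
U(J, n) = -1 - 7*n/2 (U(J, n) = -1 + (-7*n)/2 = -1 - 7*n/2)
U(15, 65)/2371 - 2633/(-2564) = (-1 - 7/2*65)/2371 - 2633/(-2564) = (-1 - 455/2)*(1/2371) - 2633*(-1/2564) = -457/2*1/2371 + 2633/2564 = -457/4742 + 2633/2564 = 5656969/6079244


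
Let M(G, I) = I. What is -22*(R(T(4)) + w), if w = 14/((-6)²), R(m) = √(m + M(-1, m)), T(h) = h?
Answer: -77/9 - 44*√2 ≈ -70.781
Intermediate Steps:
R(m) = √2*√m (R(m) = √(m + m) = √(2*m) = √2*√m)
w = 7/18 (w = 14/36 = 14*(1/36) = 7/18 ≈ 0.38889)
-22*(R(T(4)) + w) = -22*(√2*√4 + 7/18) = -22*(√2*2 + 7/18) = -22*(2*√2 + 7/18) = -22*(7/18 + 2*√2) = -77/9 - 44*√2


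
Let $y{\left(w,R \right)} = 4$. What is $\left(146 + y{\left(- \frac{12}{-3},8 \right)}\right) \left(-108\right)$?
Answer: $-16200$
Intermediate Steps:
$\left(146 + y{\left(- \frac{12}{-3},8 \right)}\right) \left(-108\right) = \left(146 + 4\right) \left(-108\right) = 150 \left(-108\right) = -16200$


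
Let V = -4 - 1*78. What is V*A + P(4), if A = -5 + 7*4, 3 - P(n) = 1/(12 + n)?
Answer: -30129/16 ≈ -1883.1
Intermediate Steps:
P(n) = 3 - 1/(12 + n)
V = -82 (V = -4 - 78 = -82)
A = 23 (A = -5 + 28 = 23)
V*A + P(4) = -82*23 + (35 + 3*4)/(12 + 4) = -1886 + (35 + 12)/16 = -1886 + (1/16)*47 = -1886 + 47/16 = -30129/16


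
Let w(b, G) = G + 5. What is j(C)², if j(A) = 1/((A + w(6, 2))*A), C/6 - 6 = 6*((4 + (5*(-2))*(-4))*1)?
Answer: 1/6947125347600 ≈ 1.4394e-13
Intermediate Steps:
w(b, G) = 5 + G
C = 1620 (C = 36 + 6*(6*((4 + (5*(-2))*(-4))*1)) = 36 + 6*(6*((4 - 10*(-4))*1)) = 36 + 6*(6*((4 + 40)*1)) = 36 + 6*(6*(44*1)) = 36 + 6*(6*44) = 36 + 6*264 = 36 + 1584 = 1620)
j(A) = 1/(A*(7 + A)) (j(A) = 1/((A + (5 + 2))*A) = 1/((A + 7)*A) = 1/((7 + A)*A) = 1/(A*(7 + A)))
j(C)² = (1/(1620*(7 + 1620)))² = ((1/1620)/1627)² = ((1/1620)*(1/1627))² = (1/2635740)² = 1/6947125347600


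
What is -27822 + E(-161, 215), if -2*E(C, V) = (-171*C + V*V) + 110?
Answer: -64755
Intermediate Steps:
E(C, V) = -55 - V²/2 + 171*C/2 (E(C, V) = -((-171*C + V*V) + 110)/2 = -((-171*C + V²) + 110)/2 = -((V² - 171*C) + 110)/2 = -(110 + V² - 171*C)/2 = -55 - V²/2 + 171*C/2)
-27822 + E(-161, 215) = -27822 + (-55 - ½*215² + (171/2)*(-161)) = -27822 + (-55 - ½*46225 - 27531/2) = -27822 + (-55 - 46225/2 - 27531/2) = -27822 - 36933 = -64755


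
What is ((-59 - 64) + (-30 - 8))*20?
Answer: -3220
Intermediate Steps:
((-59 - 64) + (-30 - 8))*20 = (-123 - 38)*20 = -161*20 = -3220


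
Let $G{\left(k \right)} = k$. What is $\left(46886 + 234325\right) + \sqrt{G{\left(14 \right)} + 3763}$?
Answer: $281211 + \sqrt{3777} \approx 2.8127 \cdot 10^{5}$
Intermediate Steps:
$\left(46886 + 234325\right) + \sqrt{G{\left(14 \right)} + 3763} = \left(46886 + 234325\right) + \sqrt{14 + 3763} = 281211 + \sqrt{3777}$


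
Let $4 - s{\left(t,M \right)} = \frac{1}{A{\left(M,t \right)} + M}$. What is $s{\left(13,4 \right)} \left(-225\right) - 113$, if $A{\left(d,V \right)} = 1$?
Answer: $-968$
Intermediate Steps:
$s{\left(t,M \right)} = 4 - \frac{1}{1 + M}$
$s{\left(13,4 \right)} \left(-225\right) - 113 = \frac{3 + 4 \cdot 4}{1 + 4} \left(-225\right) - 113 = \frac{3 + 16}{5} \left(-225\right) + \left(-126 + 13\right) = \frac{1}{5} \cdot 19 \left(-225\right) - 113 = \frac{19}{5} \left(-225\right) - 113 = -855 - 113 = -968$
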